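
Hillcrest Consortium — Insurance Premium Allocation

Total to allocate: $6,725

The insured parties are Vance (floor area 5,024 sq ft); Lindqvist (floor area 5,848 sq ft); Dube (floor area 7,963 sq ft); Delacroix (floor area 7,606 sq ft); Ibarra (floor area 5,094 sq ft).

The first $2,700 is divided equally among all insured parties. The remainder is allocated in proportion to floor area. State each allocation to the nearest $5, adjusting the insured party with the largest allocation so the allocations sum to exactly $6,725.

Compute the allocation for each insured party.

Vance: $1,180; Lindqvist: $1,285; Dube: $1,560; Delacroix: $1,510; Ibarra: $1,190

First tranche $2,700 split equally: $540 each.
Remainder $4,025 by floor area (total 31,535): Vance 641.24 → $640; Lindqvist 746.42 → $745; Dube 1,016.37 → $1,015; Delacroix 970.80 → $970; Ibarra 650.18 → $650.
Rounding difference +$5 on remainder applied to Dube.
Totals: Vance $540 + $640 = $1,180; Lindqvist $540 + $745 = $1,285; Dube $540 + $1,020 = $1,560; Delacroix $540 + $970 = $1,510; Ibarra $540 + $650 = $1,190.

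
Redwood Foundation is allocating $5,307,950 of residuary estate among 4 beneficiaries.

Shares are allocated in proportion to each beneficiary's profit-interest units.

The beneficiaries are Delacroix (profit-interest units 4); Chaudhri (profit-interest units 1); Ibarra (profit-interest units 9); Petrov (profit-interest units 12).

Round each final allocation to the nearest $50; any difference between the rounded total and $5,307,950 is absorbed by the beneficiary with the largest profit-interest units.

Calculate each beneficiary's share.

Sum of profit-interest units: 26.
Pro-rata amounts: Delacroix 4/26 × $5,307,950 = 816,607.69; Chaudhri 1/26 × $5,307,950 = 204,151.92; Ibarra 9/26 × $5,307,950 = 1,837,367.31; Petrov 12/26 × $5,307,950 = 2,449,823.08.
At nearest $50: Delacroix $816,600; Chaudhri $204,150; Ibarra $1,837,350; Petrov $2,449,800. Sum = $5,307,900.
Difference $5,307,950 − $5,307,900 = +$50 applied to largest profit-interest units (Petrov): Petrov becomes $2,449,850.

Delacroix: $816,600 · Chaudhri: $204,150 · Ibarra: $1,837,350 · Petrov: $2,449,850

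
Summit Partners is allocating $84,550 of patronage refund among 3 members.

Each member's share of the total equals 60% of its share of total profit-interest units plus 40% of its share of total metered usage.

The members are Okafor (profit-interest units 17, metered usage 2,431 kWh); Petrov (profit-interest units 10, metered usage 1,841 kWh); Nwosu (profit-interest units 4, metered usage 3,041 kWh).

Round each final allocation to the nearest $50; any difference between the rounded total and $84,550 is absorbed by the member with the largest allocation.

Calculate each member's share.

Profit-interest units total 31; metered usage total 7,313.
Composite weights (60% profit-interest units + 40% metered usage): Okafor 0.4620; Petrov 0.2942; Nwosu 0.2438.
Pro-rata amounts: Okafor 39,062.18; Petrov 24,878.48; Nwosu 20,609.34.
After rounding ($50): Okafor $39,050; Petrov $24,900; Nwosu $20,600. Sum = $84,550.
Sum already equals the total — no adjustment.

Okafor: $39,050 · Petrov: $24,900 · Nwosu: $20,600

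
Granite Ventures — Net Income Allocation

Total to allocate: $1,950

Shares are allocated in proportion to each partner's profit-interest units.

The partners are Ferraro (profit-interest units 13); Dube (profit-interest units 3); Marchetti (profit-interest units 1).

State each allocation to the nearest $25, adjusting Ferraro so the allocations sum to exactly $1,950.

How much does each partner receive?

Ferraro: $1,475; Dube: $350; Marchetti: $125

Combined profit-interest units = 17.
Pro-rata amounts: Ferraro 13/17 × $1,950 = 1,491.18; Dube 3/17 × $1,950 = 344.12; Marchetti 1/17 × $1,950 = 114.71.
At nearest $25: Ferraro $1,500; Dube $350; Marchetti $125. Sum = $1,975.
Difference $1,950 − $1,975 = −$25 applied to Ferraro: Ferraro becomes $1,475.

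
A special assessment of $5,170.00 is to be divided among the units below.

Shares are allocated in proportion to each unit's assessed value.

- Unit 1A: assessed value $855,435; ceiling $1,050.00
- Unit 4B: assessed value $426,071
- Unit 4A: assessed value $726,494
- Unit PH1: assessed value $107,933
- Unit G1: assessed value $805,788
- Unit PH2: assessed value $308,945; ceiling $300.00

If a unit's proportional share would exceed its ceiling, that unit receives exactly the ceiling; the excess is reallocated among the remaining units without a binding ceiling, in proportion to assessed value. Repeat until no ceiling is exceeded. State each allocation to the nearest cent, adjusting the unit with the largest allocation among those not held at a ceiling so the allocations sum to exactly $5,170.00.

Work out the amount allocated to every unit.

Sum of assessed value: 3,230,666.
Unconstrained shares: Unit 1A 1,368.9434; Unit 4B 681.8368; Unit 4A 1,162.6005; Unit PH1 172.7240; Unit G1 1,289.4939; Unit PH2 494.4014.
Capped: Unit 1A ($1,050.00), Unit PH2 ($300.00); remaining pool $3,820.00 reallocated over remaining assessed value 2,066,286.
Remaining shares: Unit 4B 787.6892 → $787.69; Unit 4A 1,343.0895 → $1,343.09; Unit PH1 199.5387 → $199.54; Unit G1 1,489.6825 → $1,489.68.

Unit 1A: $1,050.00 · Unit 4B: $787.69 · Unit 4A: $1,343.09 · Unit PH1: $199.54 · Unit G1: $1,489.68 · Unit PH2: $300.00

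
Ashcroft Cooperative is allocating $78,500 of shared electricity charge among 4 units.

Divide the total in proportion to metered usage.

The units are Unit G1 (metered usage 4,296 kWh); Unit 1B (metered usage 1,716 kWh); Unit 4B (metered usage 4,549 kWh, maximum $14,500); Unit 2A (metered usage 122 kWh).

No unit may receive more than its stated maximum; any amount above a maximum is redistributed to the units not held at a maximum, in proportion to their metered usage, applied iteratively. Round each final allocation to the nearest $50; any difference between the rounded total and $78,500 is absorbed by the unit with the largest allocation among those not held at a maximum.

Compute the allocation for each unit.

Combined metered usage = 10,683.
Pro-rata shares before constraints: Unit G1 31,567.54; Unit 1B 12,609.38; Unit 4B 33,426.61; Unit 2A 896.47.
Capped: Unit 4B ($14,500); residual $64,000 reallocated over remaining metered usage 6,134.
Shares after redistribution: Unit G1 44,822.95 → $44,800; Unit 1B 17,904.14 → $17,900; Unit 2A 1,272.91 → $1,250.
Rounding difference +$50 applied to Unit G1 → $44,850.

Unit G1: $44,850 · Unit 1B: $17,900 · Unit 4B: $14,500 · Unit 2A: $1,250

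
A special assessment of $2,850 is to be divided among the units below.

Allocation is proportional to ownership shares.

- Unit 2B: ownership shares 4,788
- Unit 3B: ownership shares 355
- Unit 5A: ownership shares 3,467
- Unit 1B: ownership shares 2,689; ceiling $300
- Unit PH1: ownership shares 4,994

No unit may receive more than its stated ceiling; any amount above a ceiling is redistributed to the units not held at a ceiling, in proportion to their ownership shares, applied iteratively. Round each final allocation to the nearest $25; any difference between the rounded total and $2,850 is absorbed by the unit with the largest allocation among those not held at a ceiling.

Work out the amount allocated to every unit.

Unit 2B: $900; Unit 3B: $75; Unit 5A: $650; Unit 1B: $300; Unit PH1: $925

Total ownership shares = 16,293.
Proportional shares (ignoring caps): Unit 2B 837.53; Unit 3B 62.10; Unit 5A 606.45; Unit 1B 470.36; Unit PH1 873.56.
Held at cap: Unit 1B ($300); remaining pool $2,550 reallocated over remaining ownership shares 13,604.
Redistributed shares: Unit 2B 897.49 → $900; Unit 3B 66.54 → $75; Unit 5A 649.87 → $650; Unit PH1 936.10 → $925.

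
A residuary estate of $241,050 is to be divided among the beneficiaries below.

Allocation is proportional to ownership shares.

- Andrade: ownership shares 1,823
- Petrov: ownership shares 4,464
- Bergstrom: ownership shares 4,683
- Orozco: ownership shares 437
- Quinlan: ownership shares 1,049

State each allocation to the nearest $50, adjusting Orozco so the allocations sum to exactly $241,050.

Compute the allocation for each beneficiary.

Total ownership shares = 12,456.
Raw shares: Andrade 1,823/12,456 × $241,050 = 35,278.91; Petrov 4,464/12,456 × $241,050 = 86,387.86; Bergstrom 4,683/12,456 × $241,050 = 90,625.98; Orozco 437/12,456 × $241,050 = 8,456.88; Quinlan 1,049/12,456 × $241,050 = 20,300.37.
After rounding ($50): Andrade $35,300; Petrov $86,400; Bergstrom $90,650; Orozco $8,450; Quinlan $20,300. Sum = $241,100.
Difference $241,050 − $241,100 = −$50 applied to Orozco: Orozco becomes $8,400.

Andrade: $35,300 · Petrov: $86,400 · Bergstrom: $90,650 · Orozco: $8,400 · Quinlan: $20,300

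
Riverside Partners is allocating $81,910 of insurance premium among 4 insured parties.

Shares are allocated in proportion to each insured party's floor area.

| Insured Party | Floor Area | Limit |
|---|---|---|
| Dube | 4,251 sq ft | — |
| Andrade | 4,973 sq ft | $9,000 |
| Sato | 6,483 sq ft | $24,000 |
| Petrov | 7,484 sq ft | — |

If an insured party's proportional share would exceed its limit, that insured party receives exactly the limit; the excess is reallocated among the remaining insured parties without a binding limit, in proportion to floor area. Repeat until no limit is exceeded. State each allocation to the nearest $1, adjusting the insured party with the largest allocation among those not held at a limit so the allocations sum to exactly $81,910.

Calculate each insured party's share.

Dube: $17,718 · Andrade: $9,000 · Sato: $24,000 · Petrov: $31,192

Floor area total: 23,191.
Proportional shares (ignoring caps): Dube 15,014.42; Andrade 17,564.505; Sato 22,897.78; Petrov 26,433.29.
Cap binds for Andrade ($9,000); balance $72,910 reallocated over remaining floor area 18,218.
Cap binds for Sato ($24,000); balance $48,910 reallocated over remaining floor area 11,735.
Shares after redistribution: Dube 17,717.63 → $17,718; Petrov 31,192.37 → $31,192.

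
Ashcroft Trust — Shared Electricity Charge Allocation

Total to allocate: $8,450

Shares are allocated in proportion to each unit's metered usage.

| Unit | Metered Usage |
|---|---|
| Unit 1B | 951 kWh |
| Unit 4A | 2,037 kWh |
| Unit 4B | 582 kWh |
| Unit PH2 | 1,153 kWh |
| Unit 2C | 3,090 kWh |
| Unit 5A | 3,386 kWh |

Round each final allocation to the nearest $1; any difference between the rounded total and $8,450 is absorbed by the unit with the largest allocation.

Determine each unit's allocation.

Unit 1B: $718 · Unit 4A: $1,537 · Unit 4B: $439 · Unit PH2: $870 · Unit 2C: $2,332 · Unit 5A: $2,554

Total metered usage = 11,199.
Raw shares: Unit 1B 951/11,199 × $8,450 = 717.56; Unit 4A 2,037/11,199 × $8,450 = 1,536.98; Unit 4B 582/11,199 × $8,450 = 439.14; Unit PH2 1,153/11,199 × $8,450 = 869.97; Unit 2C 3,090/11,199 × $8,450 = 2,331.503; Unit 5A 3,386/11,199 × $8,450 = 2,554.84.
At nearest $1: Unit 1B $718; Unit 4A $1,537; Unit 4B $439; Unit PH2 $870; Unit 2C $2,332; Unit 5A $2,555. Sum = $8,451.
Difference $8,450 − $8,451 = −$1 applied to largest allocation (Unit 5A): Unit 5A becomes $2,554.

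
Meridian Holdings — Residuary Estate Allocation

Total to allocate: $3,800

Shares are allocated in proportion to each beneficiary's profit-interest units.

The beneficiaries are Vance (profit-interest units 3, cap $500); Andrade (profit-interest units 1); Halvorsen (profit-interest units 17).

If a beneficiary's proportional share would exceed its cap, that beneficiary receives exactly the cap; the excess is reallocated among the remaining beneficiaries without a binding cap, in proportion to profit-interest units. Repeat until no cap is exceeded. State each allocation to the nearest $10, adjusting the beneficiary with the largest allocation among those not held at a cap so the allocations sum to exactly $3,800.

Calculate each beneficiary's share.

Combined profit-interest units = 21.
Proportional shares (ignoring caps): Vance 542.86; Andrade 180.95; Halvorsen 3,076.19.
Held at cap: Vance ($500); residual $3,300 reallocated over remaining profit-interest units 18.
Redistributed shares: Andrade 183.33 → $180; Halvorsen 3,116.67 → $3,120.

Vance: $500 | Andrade: $180 | Halvorsen: $3,120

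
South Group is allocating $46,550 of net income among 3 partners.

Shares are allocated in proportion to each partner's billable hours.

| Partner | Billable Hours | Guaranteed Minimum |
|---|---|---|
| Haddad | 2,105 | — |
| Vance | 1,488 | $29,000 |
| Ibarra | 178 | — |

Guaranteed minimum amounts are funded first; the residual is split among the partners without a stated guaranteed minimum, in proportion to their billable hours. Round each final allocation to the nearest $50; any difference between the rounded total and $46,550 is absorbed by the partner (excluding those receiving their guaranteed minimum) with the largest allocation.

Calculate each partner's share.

Haddad: $16,200 | Vance: $29,000 | Ibarra: $1,350

Fund the minimums — Vance $29,000. Balance $17,550.
Balance split over remaining billable hours 2,283: Haddad 16,181.67 → $16,200; Ibarra 1,368.33 → $1,350.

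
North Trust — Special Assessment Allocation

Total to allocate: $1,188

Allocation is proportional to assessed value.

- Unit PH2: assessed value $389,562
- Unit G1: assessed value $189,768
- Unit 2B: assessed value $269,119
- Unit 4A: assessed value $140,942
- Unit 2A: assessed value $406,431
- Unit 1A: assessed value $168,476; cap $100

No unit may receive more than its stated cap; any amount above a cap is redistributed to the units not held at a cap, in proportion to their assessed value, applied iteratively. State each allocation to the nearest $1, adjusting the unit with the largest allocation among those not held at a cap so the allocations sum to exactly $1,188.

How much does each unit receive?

Unit PH2: $304 | Unit G1: $148 | Unit 2B: $210 | Unit 4A: $110 | Unit 2A: $316 | Unit 1A: $100

Combined assessed value = 1,564,298.
Pro-rata shares before constraints: Unit PH2 295.85; Unit G1 144.12; Unit 2B 204.38; Unit 4A 107.04; Unit 2A 308.66; Unit 1A 127.95.
Capped: Unit 1A ($100); remaining pool $1,088 reallocated over remaining assessed value 1,395,822.
Redistributed shares: Unit PH2 303.65 → $304; Unit G1 147.92 → $148; Unit 2B 209.77 → $210; Unit 4A 109.86 → $110; Unit 2A 316.80 → $317.
Rounding difference −$1 applied to Unit 2A → $316.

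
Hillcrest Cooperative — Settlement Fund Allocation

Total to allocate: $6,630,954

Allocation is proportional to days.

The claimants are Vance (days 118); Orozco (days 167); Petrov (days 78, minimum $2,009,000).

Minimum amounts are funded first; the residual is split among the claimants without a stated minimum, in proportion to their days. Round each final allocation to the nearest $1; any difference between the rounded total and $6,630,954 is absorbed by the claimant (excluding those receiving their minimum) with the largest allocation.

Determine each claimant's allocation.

Vance: $1,913,651 · Orozco: $2,708,303 · Petrov: $2,009,000

Fund the minimums — Petrov $2,009,000. Remaining pool $4,621,954.
Remaining pool split over remaining days 285: Vance 1,913,651.13 → $1,913,651; Orozco 2,708,302.87 → $2,708,303.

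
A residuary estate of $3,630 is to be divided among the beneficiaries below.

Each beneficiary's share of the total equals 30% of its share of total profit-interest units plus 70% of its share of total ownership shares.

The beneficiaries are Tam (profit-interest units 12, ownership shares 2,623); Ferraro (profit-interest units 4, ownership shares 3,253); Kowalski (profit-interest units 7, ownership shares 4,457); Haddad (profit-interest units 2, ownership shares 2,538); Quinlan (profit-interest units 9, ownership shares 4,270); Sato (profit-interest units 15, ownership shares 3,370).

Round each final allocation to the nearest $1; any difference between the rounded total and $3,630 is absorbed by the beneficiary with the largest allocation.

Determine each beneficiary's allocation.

Totals — profit-interest units 49, ownership shares 20,511.
Blended shares (30% profit-interest units + 70% ownership shares): Tam 0.1630; Ferraro 0.1355; Kowalski 0.1950; Haddad 0.0989; Quinlan 0.2008; Sato 0.2068.
Unrounded shares: Tam 591.64; Ferraro 491.90; Kowalski 707.73; Haddad 358.87; Quinlan 729.01; Sato 750.86.
At nearest $1: Tam $592; Ferraro $492; Kowalski $708; Haddad $359; Quinlan $729; Sato $751. Sum = $3,631.
Difference $3,630 − $3,631 = −$1 applied to largest allocation (Sato): Sato becomes $750.

Tam: $592; Ferraro: $492; Kowalski: $708; Haddad: $359; Quinlan: $729; Sato: $750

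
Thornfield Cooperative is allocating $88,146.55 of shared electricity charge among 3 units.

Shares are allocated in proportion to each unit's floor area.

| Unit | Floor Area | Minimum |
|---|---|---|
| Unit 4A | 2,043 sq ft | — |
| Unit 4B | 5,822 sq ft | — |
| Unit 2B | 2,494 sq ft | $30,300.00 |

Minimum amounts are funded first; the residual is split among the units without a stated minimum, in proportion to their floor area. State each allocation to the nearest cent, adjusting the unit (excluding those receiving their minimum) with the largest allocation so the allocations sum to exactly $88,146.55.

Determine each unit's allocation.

Minimums first: Unit 2B $30,300.00. Residual $57,846.55.
Residual split over remaining floor area 7,865: Unit 4A 15,026.1286 → $15,026.13; Unit 4B 42,820.4214 → $42,820.42.

Unit 4A: $15,026.13 · Unit 4B: $42,820.42 · Unit 2B: $30,300.00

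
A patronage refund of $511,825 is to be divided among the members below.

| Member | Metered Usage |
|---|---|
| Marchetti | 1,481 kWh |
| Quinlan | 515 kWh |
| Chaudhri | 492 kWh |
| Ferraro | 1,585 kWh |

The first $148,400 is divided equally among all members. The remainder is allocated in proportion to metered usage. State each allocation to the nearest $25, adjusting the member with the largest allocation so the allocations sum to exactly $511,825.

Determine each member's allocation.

Marchetti: $169,250 · Quinlan: $83,050 · Chaudhri: $81,000 · Ferraro: $178,525

Equal tier: $148,400 ÷ 4 = $37,100 apiece.
Remainder $363,425 by metered usage (total 4,073): Marchetti 132,146.43 → $132,150; Quinlan 45,952.34 → $45,950; Chaudhri 43,900.10 → $43,900; Ferraro 141,426.13 → $141,425.
Totals: Marchetti $37,100 + $132,150 = $169,250; Quinlan $37,100 + $45,950 = $83,050; Chaudhri $37,100 + $43,900 = $81,000; Ferraro $37,100 + $141,425 = $178,525.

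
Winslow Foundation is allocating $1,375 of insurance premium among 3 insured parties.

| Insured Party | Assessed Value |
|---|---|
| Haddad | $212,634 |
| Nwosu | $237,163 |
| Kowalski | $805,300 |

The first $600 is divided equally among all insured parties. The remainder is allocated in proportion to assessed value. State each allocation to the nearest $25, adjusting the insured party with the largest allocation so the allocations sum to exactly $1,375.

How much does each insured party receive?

Equal tier: $600 ÷ 3 = $200 apiece.
Remainder $775 by assessed value (total 1,255,097): Haddad 131.30 → $125; Nwosu 146.44 → $150; Kowalski 497.26 → $500.
Totals: Haddad $200 + $125 = $325; Nwosu $200 + $150 = $350; Kowalski $200 + $500 = $700.

Haddad: $325; Nwosu: $350; Kowalski: $700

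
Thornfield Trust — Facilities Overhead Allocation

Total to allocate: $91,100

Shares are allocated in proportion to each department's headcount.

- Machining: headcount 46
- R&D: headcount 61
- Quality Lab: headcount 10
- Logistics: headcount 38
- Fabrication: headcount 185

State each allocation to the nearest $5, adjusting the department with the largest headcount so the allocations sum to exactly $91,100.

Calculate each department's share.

Machining: $12,325 | R&D: $16,345 | Quality Lab: $2,680 | Logistics: $10,180 | Fabrication: $49,570

Combined headcount = 46 + 61 + 10 + 38 + 185 = 340.
Raw shares: Machining 12,325.29; R&D 16,344.41; Quality Lab 2,679.41; Logistics 10,181.76; Fabrication 49,569.12.
Rounded to nearest $5: Machining $12,325; R&D $16,345; Quality Lab $2,680; Logistics $10,180; Fabrication $49,570. Sum = $91,100.
No rounding difference to absorb.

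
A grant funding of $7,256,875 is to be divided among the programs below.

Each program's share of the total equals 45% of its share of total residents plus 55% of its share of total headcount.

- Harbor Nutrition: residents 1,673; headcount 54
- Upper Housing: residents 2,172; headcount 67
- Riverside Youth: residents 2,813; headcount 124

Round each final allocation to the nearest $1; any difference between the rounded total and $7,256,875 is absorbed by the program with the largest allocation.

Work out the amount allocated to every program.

Totals — residents 6,658, headcount 245.
Combined weights (45% residents + 55% headcount): Harbor Nutrition 0.2343; Upper Housing 0.2972; Riverside Youth 0.4685.
Pro-rata amounts: Harbor Nutrition 1,700,278.46; Upper Housing 2,156,808.59; Riverside Youth 3,399,787.95.
Rounded to nearest $1: Harbor Nutrition $1,700,278; Upper Housing $2,156,809; Riverside Youth $3,399,788. Sum = $7,256,875.
Rounded total matches; no reconciliation needed.

Harbor Nutrition: $1,700,278; Upper Housing: $2,156,809; Riverside Youth: $3,399,788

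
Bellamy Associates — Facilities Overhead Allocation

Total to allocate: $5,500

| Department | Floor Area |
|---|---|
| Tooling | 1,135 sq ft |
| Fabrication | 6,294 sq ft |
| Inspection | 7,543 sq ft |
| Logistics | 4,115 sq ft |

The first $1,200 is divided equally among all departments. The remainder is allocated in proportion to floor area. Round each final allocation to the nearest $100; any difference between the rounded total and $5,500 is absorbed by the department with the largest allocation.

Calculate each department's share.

$1,200 shared equally gives $300 per department.
Remainder $4,300 by floor area (total 19,087): Tooling 255.70 → $300; Fabrication 1,417.94 → $1,400; Inspection 1,699.32 → $1,700; Logistics 927.04 → $900.
Totals: Tooling $300 + $300 = $600; Fabrication $300 + $1,400 = $1,700; Inspection $300 + $1,700 = $2,000; Logistics $300 + $900 = $1,200.

Tooling: $600 · Fabrication: $1,700 · Inspection: $2,000 · Logistics: $1,200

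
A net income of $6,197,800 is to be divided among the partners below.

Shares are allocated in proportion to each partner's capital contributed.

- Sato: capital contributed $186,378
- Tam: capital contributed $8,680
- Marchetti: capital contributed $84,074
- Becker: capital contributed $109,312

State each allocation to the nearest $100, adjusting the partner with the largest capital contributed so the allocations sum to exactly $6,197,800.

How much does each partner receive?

Sato: $2,973,800 · Tam: $138,500 · Marchetti: $1,341,400 · Becker: $1,744,100

Capital contributed total: 388,444.
Proportional shares: Sato 186,378/388,444 × $6,197,800 = 2,973,745.43; Tam 8,680/388,444 × $6,197,800 = 138,493.33; Marchetti 84,074/388,444 × $6,197,800 = 1,341,438.76; Becker 109,312/388,444 × $6,197,800 = 1,744,122.48.
After rounding ($100): Sato $2,973,700; Tam $138,500; Marchetti $1,341,400; Becker $1,744,100. Sum = $6,197,700.
Difference $6,197,800 − $6,197,700 = +$100 applied to largest capital contributed (Sato): Sato becomes $2,973,800.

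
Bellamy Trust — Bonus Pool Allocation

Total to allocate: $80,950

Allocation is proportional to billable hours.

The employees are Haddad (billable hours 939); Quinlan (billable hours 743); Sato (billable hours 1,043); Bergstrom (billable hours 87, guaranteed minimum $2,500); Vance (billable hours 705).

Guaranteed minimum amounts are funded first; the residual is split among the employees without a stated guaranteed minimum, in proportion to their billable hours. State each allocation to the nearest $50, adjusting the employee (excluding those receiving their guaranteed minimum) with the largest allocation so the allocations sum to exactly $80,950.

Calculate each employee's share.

Minimums first: Bergstrom $2,500. Remaining pool $78,450.
Remaining pool split over remaining billable hours 3,430: Haddad 21,476.55 → $21,500; Quinlan 16,993.69 → $17,000; Sato 23,855.20 → $23,850; Vance 16,124.56 → $16,100.

Haddad: $21,500; Quinlan: $17,000; Sato: $23,850; Bergstrom: $2,500; Vance: $16,100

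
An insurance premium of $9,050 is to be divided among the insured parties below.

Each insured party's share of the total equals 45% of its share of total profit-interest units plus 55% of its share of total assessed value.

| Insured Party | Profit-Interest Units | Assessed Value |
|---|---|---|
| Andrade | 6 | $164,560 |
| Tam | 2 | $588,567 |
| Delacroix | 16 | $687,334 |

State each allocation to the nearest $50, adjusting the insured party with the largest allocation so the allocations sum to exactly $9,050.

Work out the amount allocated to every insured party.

Andrade: $1,600; Tam: $2,350; Delacroix: $5,100

Totals — profit-interest units 24, assessed value 1,440,461.
Composite weights (45% profit-interest units + 55% assessed value): Andrade 0.1753; Tam 0.2622; Delacroix 0.5624.
Unrounded shares: Andrade 1,586.76; Tam 2,373.16; Delacroix 5,090.08.
At nearest $50: Andrade $1,600; Tam $2,350; Delacroix $5,100. Sum = $9,050.
Rounded total matches; no reconciliation needed.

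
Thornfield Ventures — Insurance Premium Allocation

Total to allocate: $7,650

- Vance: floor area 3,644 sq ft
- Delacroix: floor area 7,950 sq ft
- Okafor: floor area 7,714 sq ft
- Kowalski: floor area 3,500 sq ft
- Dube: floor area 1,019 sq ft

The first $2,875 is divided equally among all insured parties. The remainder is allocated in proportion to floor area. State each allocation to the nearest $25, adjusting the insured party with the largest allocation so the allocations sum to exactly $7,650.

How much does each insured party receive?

Vance: $1,300 | Delacroix: $2,175 | Okafor: $2,125 | Kowalski: $1,275 | Dube: $775

First tranche $2,875 split equally: $575 each.
Remainder $4,775 by floor area (total 23,827): Vance 730.27 → $725; Delacroix 1,593.20 → $1,600; Okafor 1,545.91 → $1,550; Kowalski 701.41 → $700; Dube 204.21 → $200.
Totals: Vance $575 + $725 = $1,300; Delacroix $575 + $1,600 = $2,175; Okafor $575 + $1,550 = $2,125; Kowalski $575 + $700 = $1,275; Dube $575 + $200 = $775.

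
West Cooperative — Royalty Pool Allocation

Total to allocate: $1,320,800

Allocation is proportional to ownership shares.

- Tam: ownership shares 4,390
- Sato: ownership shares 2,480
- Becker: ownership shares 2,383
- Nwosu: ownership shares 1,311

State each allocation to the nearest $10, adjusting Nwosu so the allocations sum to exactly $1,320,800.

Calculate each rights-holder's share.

Tam: $548,870; Sato: $310,070; Becker: $297,940; Nwosu: $163,920

Combined ownership shares = 10,564.
Raw shares: Tam 4,390/10,564 × $1,320,800 = 548,874.67; Sato 2,480/10,564 × $1,320,800 = 310,070.43; Becker 2,383/10,564 × $1,320,800 = 297,942.67; Nwosu 1,311/10,564 × $1,320,800 = 163,912.23.
After rounding ($10): Tam $548,870; Sato $310,070; Becker $297,940; Nwosu $163,910. Sum = $1,320,790.
Difference $1,320,800 − $1,320,790 = +$10 applied to Nwosu: Nwosu becomes $163,920.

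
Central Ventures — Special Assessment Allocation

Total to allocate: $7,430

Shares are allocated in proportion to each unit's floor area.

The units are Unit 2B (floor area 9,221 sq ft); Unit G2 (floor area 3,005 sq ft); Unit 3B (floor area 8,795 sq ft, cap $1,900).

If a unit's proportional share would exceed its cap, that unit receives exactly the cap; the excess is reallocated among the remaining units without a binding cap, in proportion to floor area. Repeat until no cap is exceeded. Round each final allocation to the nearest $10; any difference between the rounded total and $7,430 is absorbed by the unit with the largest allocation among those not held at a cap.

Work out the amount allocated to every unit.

Total floor area = 21,021.
Pro-rata shares before constraints: Unit 2B 3,259.22; Unit G2 1,062.14; Unit 3B 3,108.65.
Capped: Unit 3B ($1,900); residual $5,530 reallocated over remaining floor area 12,226.
Shares after redistribution: Unit 2B 4,170.79 → $4,170; Unit G2 1,359.21 → $1,360.

Unit 2B: $4,170 · Unit G2: $1,360 · Unit 3B: $1,900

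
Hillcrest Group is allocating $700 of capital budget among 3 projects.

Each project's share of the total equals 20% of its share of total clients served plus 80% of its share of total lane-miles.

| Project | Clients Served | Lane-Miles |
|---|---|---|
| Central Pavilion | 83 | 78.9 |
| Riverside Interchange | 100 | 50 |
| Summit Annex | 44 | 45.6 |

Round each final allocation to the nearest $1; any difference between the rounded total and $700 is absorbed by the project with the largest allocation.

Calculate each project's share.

Totals — clients served 227, lane-miles 174.5.
Blended shares (20% clients served + 80% lane-miles): Central Pavilion 0.4348; Riverside Interchange 0.3173; Summit Annex 0.2478.
Raw shares: Central Pavilion 304.39; Riverside Interchange 222.13; Summit Annex 173.47.
At nearest $1: Central Pavilion $304; Riverside Interchange $222; Summit Annex $173. Sum = $699.
Difference $700 − $699 = +$1 applied to largest allocation (Central Pavilion): Central Pavilion becomes $305.

Central Pavilion: $305 | Riverside Interchange: $222 | Summit Annex: $173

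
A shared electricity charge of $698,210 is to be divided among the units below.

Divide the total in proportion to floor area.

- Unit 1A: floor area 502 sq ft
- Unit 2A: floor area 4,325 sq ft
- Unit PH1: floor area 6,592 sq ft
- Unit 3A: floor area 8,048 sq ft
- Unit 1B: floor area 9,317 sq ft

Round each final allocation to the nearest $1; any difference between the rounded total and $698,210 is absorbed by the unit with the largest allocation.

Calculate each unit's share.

Unit 1A: $12,177 · Unit 2A: $104,911 · Unit PH1: $159,901 · Unit 3A: $195,219 · Unit 1B: $226,002

Sum of floor area: 28,784.
Pro-rata amounts: Unit 1A 502/28,784 × $698,210 = 12,176.95; Unit 2A 4,325/28,784 × $698,210 = 104,911.00; Unit PH1 6,592/28,784 × $698,210 = 159,901.35; Unit 3A 8,048/28,784 × $698,210 = 195,219.36; Unit 1B 9,317/28,784 × $698,210 = 226,001.34.
After rounding ($1): Unit 1A $12,177; Unit 2A $104,911; Unit PH1 $159,901; Unit 3A $195,219; Unit 1B $226,001. Sum = $698,209.
Difference $698,210 − $698,209 = +$1 applied to largest allocation (Unit 1B): Unit 1B becomes $226,002.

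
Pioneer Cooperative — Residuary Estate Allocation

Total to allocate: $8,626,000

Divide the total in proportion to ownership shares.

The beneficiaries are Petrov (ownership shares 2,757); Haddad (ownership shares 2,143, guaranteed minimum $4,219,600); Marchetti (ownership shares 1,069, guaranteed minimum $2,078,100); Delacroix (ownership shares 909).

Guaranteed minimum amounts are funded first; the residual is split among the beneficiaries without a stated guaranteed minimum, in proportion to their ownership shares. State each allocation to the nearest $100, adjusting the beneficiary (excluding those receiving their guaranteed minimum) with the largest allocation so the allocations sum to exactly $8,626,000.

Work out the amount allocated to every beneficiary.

Petrov: $1,751,000 | Haddad: $4,219,600 | Marchetti: $2,078,100 | Delacroix: $577,300

Guaranteed amounts: Haddad $4,219,600; Marchetti $2,078,100. Balance $2,328,300.
Balance split over remaining ownership shares 3,666: Petrov 1,750,988.30 → $1,751,000; Delacroix 577,311.70 → $577,300.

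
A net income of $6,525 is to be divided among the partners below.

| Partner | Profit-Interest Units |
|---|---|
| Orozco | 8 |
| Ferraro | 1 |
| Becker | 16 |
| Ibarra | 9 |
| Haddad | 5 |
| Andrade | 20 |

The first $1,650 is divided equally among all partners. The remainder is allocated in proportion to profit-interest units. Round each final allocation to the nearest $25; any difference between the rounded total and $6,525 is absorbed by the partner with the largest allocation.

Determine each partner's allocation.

Equal tier: $1,650 ÷ 6 = $275 apiece.
Remainder $4,875 by profit-interest units (total 59): Orozco 661.02 → $650; Ferraro 82.63 → $75; Becker 1,322.03 → $1,325; Ibarra 743.64 → $750; Haddad 413.14 → $425; Andrade 1,652.54 → $1,650.
Totals: Orozco $275 + $650 = $925; Ferraro $275 + $75 = $350; Becker $275 + $1,325 = $1,600; Ibarra $275 + $750 = $1,025; Haddad $275 + $425 = $700; Andrade $275 + $1,650 = $1,925.

Orozco: $925; Ferraro: $350; Becker: $1,600; Ibarra: $1,025; Haddad: $700; Andrade: $1,925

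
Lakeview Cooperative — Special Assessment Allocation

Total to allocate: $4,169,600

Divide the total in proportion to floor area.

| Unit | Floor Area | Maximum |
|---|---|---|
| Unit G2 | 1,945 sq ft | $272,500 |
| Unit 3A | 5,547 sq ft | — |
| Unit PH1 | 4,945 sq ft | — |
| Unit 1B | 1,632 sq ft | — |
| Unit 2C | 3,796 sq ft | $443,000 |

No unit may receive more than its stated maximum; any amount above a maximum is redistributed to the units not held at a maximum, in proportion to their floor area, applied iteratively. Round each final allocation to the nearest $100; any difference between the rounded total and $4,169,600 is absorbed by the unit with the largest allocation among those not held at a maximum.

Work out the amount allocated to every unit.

Unit G2: $272,500 | Unit 3A: $1,580,300 | Unit PH1: $1,408,800 | Unit 1B: $465,000 | Unit 2C: $443,000

Floor area total: 17,865.
Pro-rata shares before constraints: Unit G2 453,953.09; Unit 3A 1,294,641.54; Unit PH1 1,154,137.81; Unit 1B 380,900.49; Unit 2C 885,967.06.
Capped: Unit G2 ($272,500), Unit 2C ($443,000); balance $3,454,100 reallocated over remaining floor area 12,124.
Shares after redistribution: Unit 3A 1,580,327.67 → $1,580,300; Unit PH1 1,408,819.24 → $1,408,800; Unit 1B 464,953.08 → $465,000.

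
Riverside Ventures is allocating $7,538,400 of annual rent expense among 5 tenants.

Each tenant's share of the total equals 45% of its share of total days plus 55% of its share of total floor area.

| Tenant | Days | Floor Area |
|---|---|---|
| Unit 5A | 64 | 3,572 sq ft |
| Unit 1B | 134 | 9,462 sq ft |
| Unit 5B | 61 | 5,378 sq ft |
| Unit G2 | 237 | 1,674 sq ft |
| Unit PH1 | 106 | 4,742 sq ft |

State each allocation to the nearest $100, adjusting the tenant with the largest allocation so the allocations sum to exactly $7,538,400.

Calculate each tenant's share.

Unit 5A: $957,100; Unit 1B: $2,335,300; Unit 5B: $1,241,800; Unit G2: $1,615,000; Unit PH1: $1,389,200

Totals — days 602, floor area 24,828.
Composite weights (45% days + 55% floor area): Unit 5A 0.1270; Unit 1B 0.3098; Unit 5B 0.1647; Unit G2 0.2142; Unit PH1 0.1843.
Unrounded shares: Unit 5A 957,142.62; Unit 1B 2,335,186.77; Unit 5B 1,241,828.22; Unit G2 1,615,046.42; Unit PH1 1,389,195.97.
At nearest $100: Unit 5A $957,100; Unit 1B $2,335,200; Unit 5B $1,241,800; Unit G2 $1,615,000; Unit PH1 $1,389,200. Sum = $7,538,300.
Difference $7,538,400 − $7,538,300 = +$100 applied to largest allocation (Unit 1B): Unit 1B becomes $2,335,300.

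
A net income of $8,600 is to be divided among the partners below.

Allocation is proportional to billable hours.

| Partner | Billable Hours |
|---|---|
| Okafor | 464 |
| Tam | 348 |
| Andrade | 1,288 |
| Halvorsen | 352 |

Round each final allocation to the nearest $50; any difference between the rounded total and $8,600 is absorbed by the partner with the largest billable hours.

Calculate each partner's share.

Total billable hours = 464 + 348 + 1,288 + 352 = 2,452.
Raw shares: Okafor 1,627.41; Tam 1,220.55; Andrade 4,517.46; Halvorsen 1,234.58.
At nearest $50: Okafor $1,650; Tam $1,200; Andrade $4,500; Halvorsen $1,250. Sum = $8,600.
Sum already equals the total — no adjustment.

Okafor: $1,650 · Tam: $1,200 · Andrade: $4,500 · Halvorsen: $1,250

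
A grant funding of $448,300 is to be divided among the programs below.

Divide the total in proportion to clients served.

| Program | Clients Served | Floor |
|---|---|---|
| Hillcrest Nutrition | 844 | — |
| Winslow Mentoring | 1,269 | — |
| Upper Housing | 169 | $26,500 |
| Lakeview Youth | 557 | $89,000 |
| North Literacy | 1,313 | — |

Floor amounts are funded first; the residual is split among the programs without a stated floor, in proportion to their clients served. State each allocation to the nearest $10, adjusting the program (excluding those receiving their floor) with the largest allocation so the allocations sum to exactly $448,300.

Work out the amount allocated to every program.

Minimums first: Upper Housing $26,500; Lakeview Youth $89,000. Balance $332,800.
Balance split over remaining clients served 3,426: Hillcrest Nutrition 81,985.76 → $81,990; Winslow Mentoring 123,270.05 → $123,270; North Literacy 127,544.19 → $127,540.

Hillcrest Nutrition: $81,990; Winslow Mentoring: $123,270; Upper Housing: $26,500; Lakeview Youth: $89,000; North Literacy: $127,540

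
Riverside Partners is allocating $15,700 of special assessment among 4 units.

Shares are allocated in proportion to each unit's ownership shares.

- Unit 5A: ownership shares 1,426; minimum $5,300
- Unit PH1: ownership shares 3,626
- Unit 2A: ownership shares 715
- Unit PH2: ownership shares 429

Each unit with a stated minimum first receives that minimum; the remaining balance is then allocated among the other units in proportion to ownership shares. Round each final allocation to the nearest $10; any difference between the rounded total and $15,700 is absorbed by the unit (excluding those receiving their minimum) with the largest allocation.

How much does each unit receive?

Fund the minimums — Unit 5A $5,300. Balance $10,400.
Balance split over remaining ownership shares 4,770: Unit PH1 7,905.74 → $7,910; Unit 2A 1,558.91 → $1,560; Unit PH2 935.35 → $940.
Rounding difference −$10 applied to Unit PH1 → $7,900.

Unit 5A: $5,300 | Unit PH1: $7,900 | Unit 2A: $1,560 | Unit PH2: $940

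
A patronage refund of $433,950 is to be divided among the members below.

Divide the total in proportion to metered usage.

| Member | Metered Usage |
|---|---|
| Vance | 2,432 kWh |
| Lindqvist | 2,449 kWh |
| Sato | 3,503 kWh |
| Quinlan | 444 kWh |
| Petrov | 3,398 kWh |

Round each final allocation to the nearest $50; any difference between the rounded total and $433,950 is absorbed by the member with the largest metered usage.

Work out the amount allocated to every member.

Metered usage total: 2,432 + 2,449 + 3,503 + 444 + 3,398 = 12,226.
Pro-rata amounts: Vance 86,321.48; Lindqvist 86,924.88; Sato 124,335.58; Quinlan 15,759.35; Petrov 120,608.71.
Rounded to nearest $50: Vance $86,300; Lindqvist $86,900; Sato $124,350; Quinlan $15,750; Petrov $120,600. Sum = $433,900.
Difference $433,950 − $433,900 = +$50 applied to largest metered usage (Sato): Sato becomes $124,400.

Vance: $86,300; Lindqvist: $86,900; Sato: $124,400; Quinlan: $15,750; Petrov: $120,600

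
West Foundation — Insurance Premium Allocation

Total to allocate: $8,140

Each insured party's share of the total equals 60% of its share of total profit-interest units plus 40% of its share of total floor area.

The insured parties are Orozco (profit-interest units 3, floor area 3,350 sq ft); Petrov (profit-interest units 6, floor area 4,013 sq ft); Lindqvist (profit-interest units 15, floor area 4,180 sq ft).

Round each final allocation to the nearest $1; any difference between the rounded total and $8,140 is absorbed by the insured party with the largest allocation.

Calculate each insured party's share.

Orozco: $1,555 | Petrov: $2,353 | Lindqvist: $4,232

Totals — profit-interest units 24, floor area 11,543.
Blended shares (60% profit-interest units + 40% floor area): Orozco 0.1911; Petrov 0.2891; Lindqvist 0.5198.
Raw shares: Orozco 1,555.45; Petrov 2,352.97; Lindqvist 4,231.58.
At nearest $1: Orozco $1,555; Petrov $2,353; Lindqvist $4,232. Sum = $8,140.
Rounded total matches; no reconciliation needed.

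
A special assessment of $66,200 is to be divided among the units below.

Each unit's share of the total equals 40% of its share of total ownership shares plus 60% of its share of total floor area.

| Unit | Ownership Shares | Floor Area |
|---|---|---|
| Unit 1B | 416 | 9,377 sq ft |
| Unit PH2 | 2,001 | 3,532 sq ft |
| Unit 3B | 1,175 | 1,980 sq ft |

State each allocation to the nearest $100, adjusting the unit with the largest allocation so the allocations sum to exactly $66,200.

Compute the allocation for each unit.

Unit 1B: $28,100 | Unit PH2: $24,200 | Unit 3B: $13,900

Totals — ownership shares 3,592, floor area 14,889.
Blended shares (40% ownership shares + 60% floor area): Unit 1B 0.4242; Unit PH2 0.3652; Unit 3B 0.2106.
Proportional shares: Unit 1B 28,082.14; Unit PH2 24,173.71; Unit 3B 13,944.15.
After rounding ($100): Unit 1B $28,100; Unit PH2 $24,200; Unit 3B $13,900. Sum = $66,200.
No rounding difference to absorb.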